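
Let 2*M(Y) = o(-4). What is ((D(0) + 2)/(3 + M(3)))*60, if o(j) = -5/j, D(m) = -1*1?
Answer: 480/29 ≈ 16.552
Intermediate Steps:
D(m) = -1
M(Y) = 5/8 (M(Y) = (-5/(-4))/2 = (-5*(-¼))/2 = (½)*(5/4) = 5/8)
((D(0) + 2)/(3 + M(3)))*60 = ((-1 + 2)/(3 + 5/8))*60 = (1/(29/8))*60 = (1*(8/29))*60 = (8/29)*60 = 480/29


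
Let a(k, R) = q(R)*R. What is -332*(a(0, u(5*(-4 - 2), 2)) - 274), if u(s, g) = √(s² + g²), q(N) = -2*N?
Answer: 691224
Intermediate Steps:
u(s, g) = √(g² + s²)
a(k, R) = -2*R² (a(k, R) = (-2*R)*R = -2*R²)
-332*(a(0, u(5*(-4 - 2), 2)) - 274) = -332*(-(8 + 2*(25*(-4 - 2)²)) - 274) = -332*(-2*(√(4 + (5*(-6))²))² - 274) = -332*(-2*(√(4 + (-30)²))² - 274) = -332*(-2*(√(4 + 900))² - 274) = -332*(-2*(√904)² - 274) = -332*(-2*(2*√226)² - 274) = -332*(-2*904 - 274) = -332*(-1808 - 274) = -332*(-2082) = 691224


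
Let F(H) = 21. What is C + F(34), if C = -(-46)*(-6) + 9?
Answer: -246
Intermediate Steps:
C = -267 (C = -23*12 + 9 = -276 + 9 = -267)
C + F(34) = -267 + 21 = -246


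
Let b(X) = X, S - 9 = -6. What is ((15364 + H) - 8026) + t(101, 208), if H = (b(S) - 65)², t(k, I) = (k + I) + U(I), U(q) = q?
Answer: 11699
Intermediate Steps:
S = 3 (S = 9 - 6 = 3)
t(k, I) = k + 2*I (t(k, I) = (k + I) + I = (I + k) + I = k + 2*I)
H = 3844 (H = (3 - 65)² = (-62)² = 3844)
((15364 + H) - 8026) + t(101, 208) = ((15364 + 3844) - 8026) + (101 + 2*208) = (19208 - 8026) + (101 + 416) = 11182 + 517 = 11699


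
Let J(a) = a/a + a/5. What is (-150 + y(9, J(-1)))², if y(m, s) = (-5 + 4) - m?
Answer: 25600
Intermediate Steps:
J(a) = 1 + a/5 (J(a) = 1 + a*(⅕) = 1 + a/5)
y(m, s) = -1 - m
(-150 + y(9, J(-1)))² = (-150 + (-1 - 1*9))² = (-150 + (-1 - 9))² = (-150 - 10)² = (-160)² = 25600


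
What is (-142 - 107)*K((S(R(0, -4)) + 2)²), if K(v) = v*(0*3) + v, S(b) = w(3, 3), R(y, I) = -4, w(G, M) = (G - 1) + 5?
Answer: -20169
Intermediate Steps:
w(G, M) = 4 + G (w(G, M) = (-1 + G) + 5 = 4 + G)
S(b) = 7 (S(b) = 4 + 3 = 7)
K(v) = v (K(v) = v*0 + v = 0 + v = v)
(-142 - 107)*K((S(R(0, -4)) + 2)²) = (-142 - 107)*(7 + 2)² = -249*9² = -249*81 = -20169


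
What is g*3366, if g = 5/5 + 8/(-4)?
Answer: -3366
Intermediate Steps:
g = -1 (g = 5*(1/5) + 8*(-1/4) = 1 - 2 = -1)
g*3366 = -1*3366 = -3366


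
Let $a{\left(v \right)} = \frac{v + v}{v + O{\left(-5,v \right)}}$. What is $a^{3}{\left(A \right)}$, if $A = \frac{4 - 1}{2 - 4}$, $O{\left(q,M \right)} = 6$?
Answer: $- \frac{8}{27} \approx -0.2963$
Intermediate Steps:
$A = - \frac{3}{2}$ ($A = \frac{3}{2 - 4} = \frac{3}{-2} = 3 \left(- \frac{1}{2}\right) = - \frac{3}{2} \approx -1.5$)
$a{\left(v \right)} = \frac{2 v}{6 + v}$ ($a{\left(v \right)} = \frac{v + v}{v + 6} = \frac{2 v}{6 + v}$)
$a^{3}{\left(A \right)} = \left(2 \left(- \frac{3}{2}\right) \frac{1}{6 - \frac{3}{2}}\right)^{3} = \left(2 \left(- \frac{3}{2}\right) \frac{1}{\frac{9}{2}}\right)^{3} = \left(2 \left(- \frac{3}{2}\right) \frac{2}{9}\right)^{3} = \left(- \frac{2}{3}\right)^{3} = - \frac{8}{27}$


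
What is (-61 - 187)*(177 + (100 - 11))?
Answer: -65968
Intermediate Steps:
(-61 - 187)*(177 + (100 - 11)) = -248*(177 + 89) = -248*266 = -65968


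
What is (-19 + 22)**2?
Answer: 9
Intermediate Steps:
(-19 + 22)**2 = 3**2 = 9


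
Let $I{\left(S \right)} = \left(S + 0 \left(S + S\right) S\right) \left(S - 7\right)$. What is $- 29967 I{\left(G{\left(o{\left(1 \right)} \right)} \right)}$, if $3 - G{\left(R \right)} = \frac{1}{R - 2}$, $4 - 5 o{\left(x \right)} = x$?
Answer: $\frac{2560038}{7} \approx 3.6572 \cdot 10^{5}$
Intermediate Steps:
$o{\left(x \right)} = \frac{4}{5} - \frac{x}{5}$
$G{\left(R \right)} = 3 - \frac{1}{-2 + R}$ ($G{\left(R \right)} = 3 - \frac{1}{R - 2} = 3 - \frac{1}{-2 + R}$)
$I{\left(S \right)} = S \left(-7 + S\right)$ ($I{\left(S \right)} = \left(S + 0 \cdot 2 S S\right) \left(-7 + S\right) = \left(S + 0 S\right) \left(-7 + S\right) = \left(S + 0\right) \left(-7 + S\right) = S \left(-7 + S\right)$)
$- 29967 I{\left(G{\left(o{\left(1 \right)} \right)} \right)} = - 29967 \frac{-7 + 3 \left(\frac{4}{5} - \frac{1}{5}\right)}{-2 + \left(\frac{4}{5} - \frac{1}{5}\right)} \left(-7 + \frac{-7 + 3 \left(\frac{4}{5} - \frac{1}{5}\right)}{-2 + \left(\frac{4}{5} - \frac{1}{5}\right)}\right) = - 29967 \frac{-7 + 3 \cdot \frac{3}{5}}{-2 + \frac{3}{5}} \left(-7 + \frac{-7 + 3 \cdot \frac{3}{5}}{-2 + \frac{3}{5}}\right) = - 29967 \frac{-7 + \frac{9}{5}}{- \frac{7}{5}} \left(-7 + \frac{-7 + \frac{9}{5}}{- \frac{7}{5}}\right) = - 29967 \left(- \frac{5}{7}\right) \left(- \frac{26}{5}\right) \left(-7 - - \frac{26}{7}\right) = - 29967 \frac{26 \left(-7 + \frac{26}{7}\right)}{7} = - 29967 \cdot \frac{26}{7} \left(- \frac{23}{7}\right) = \left(-29967\right) \left(- \frac{598}{49}\right) = \frac{2560038}{7}$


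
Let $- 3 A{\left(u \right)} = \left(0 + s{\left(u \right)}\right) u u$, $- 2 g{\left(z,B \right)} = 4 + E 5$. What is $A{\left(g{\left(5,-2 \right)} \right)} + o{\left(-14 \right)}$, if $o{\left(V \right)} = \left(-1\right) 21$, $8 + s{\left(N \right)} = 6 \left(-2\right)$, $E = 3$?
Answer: $\frac{1742}{3} \approx 580.67$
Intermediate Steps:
$s{\left(N \right)} = -20$ ($s{\left(N \right)} = -8 + 6 \left(-2\right) = -8 - 12 = -20$)
$o{\left(V \right)} = -21$
$g{\left(z,B \right)} = - \frac{19}{2}$ ($g{\left(z,B \right)} = - \frac{4 + 3 \cdot 5}{2} = - \frac{4 + 15}{2} = \left(- \frac{1}{2}\right) 19 = - \frac{19}{2}$)
$A{\left(u \right)} = \frac{20 u^{2}}{3}$ ($A{\left(u \right)} = - \frac{\left(0 - 20\right) u u}{3} = - \frac{- 20 u u}{3} = - \frac{\left(-20\right) u^{2}}{3} = \frac{20 u^{2}}{3}$)
$A{\left(g{\left(5,-2 \right)} \right)} + o{\left(-14 \right)} = \frac{20 \left(- \frac{19}{2}\right)^{2}}{3} - 21 = \frac{20}{3} \cdot \frac{361}{4} - 21 = \frac{1805}{3} - 21 = \frac{1742}{3}$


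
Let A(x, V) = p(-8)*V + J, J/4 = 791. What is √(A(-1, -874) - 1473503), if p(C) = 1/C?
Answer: I*√5880919/2 ≈ 1212.5*I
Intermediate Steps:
J = 3164 (J = 4*791 = 3164)
A(x, V) = 3164 - V/8 (A(x, V) = V/(-8) + 3164 = -V/8 + 3164 = 3164 - V/8)
√(A(-1, -874) - 1473503) = √((3164 - ⅛*(-874)) - 1473503) = √((3164 + 437/4) - 1473503) = √(13093/4 - 1473503) = √(-5880919/4) = I*√5880919/2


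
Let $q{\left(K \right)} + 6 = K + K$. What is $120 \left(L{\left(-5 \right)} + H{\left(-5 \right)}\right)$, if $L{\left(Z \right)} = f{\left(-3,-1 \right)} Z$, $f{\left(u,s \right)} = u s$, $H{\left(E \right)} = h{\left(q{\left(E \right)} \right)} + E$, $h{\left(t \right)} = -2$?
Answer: $-2640$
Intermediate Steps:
$q{\left(K \right)} = -6 + 2 K$ ($q{\left(K \right)} = -6 + \left(K + K\right) = -6 + 2 K$)
$H{\left(E \right)} = -2 + E$
$f{\left(u,s \right)} = s u$
$L{\left(Z \right)} = 3 Z$ ($L{\left(Z \right)} = \left(-1\right) \left(-3\right) Z = 3 Z$)
$120 \left(L{\left(-5 \right)} + H{\left(-5 \right)}\right) = 120 \left(3 \left(-5\right) - 7\right) = 120 \left(-15 - 7\right) = 120 \left(-22\right) = -2640$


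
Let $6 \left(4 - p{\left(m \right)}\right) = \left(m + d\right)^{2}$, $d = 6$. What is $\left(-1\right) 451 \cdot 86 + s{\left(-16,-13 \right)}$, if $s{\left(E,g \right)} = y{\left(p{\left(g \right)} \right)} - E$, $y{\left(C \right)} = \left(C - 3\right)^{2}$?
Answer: $- \frac{1393871}{36} \approx -38719.0$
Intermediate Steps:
$p{\left(m \right)} = 4 - \frac{\left(6 + m\right)^{2}}{6}$ ($p{\left(m \right)} = 4 - \frac{\left(m + 6\right)^{2}}{6} = 4 - \frac{\left(6 + m\right)^{2}}{6}$)
$y{\left(C \right)} = \left(-3 + C\right)^{2}$
$s{\left(E,g \right)} = \left(1 - \frac{\left(6 + g\right)^{2}}{6}\right)^{2} - E$ ($s{\left(E,g \right)} = \left(-3 - \left(-4 + \frac{\left(6 + g\right)^{2}}{6}\right)\right)^{2} - E = \left(1 - \frac{\left(6 + g\right)^{2}}{6}\right)^{2} - E$)
$\left(-1\right) 451 \cdot 86 + s{\left(-16,-13 \right)} = \left(-1\right) 451 \cdot 86 - \left(-16 - \frac{\left(-6 + \left(6 - 13\right)^{2}\right)^{2}}{36}\right) = \left(-451\right) 86 + \left(16 + \frac{\left(-6 + \left(-7\right)^{2}\right)^{2}}{36}\right) = -38786 + \left(16 + \frac{\left(-6 + 49\right)^{2}}{36}\right) = -38786 + \left(16 + \frac{43^{2}}{36}\right) = -38786 + \left(16 + \frac{1}{36} \cdot 1849\right) = -38786 + \left(16 + \frac{1849}{36}\right) = -38786 + \frac{2425}{36} = - \frac{1393871}{36}$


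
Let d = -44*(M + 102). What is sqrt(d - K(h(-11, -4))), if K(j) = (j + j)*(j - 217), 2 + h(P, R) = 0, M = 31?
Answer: 58*I*sqrt(2) ≈ 82.024*I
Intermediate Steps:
h(P, R) = -2 (h(P, R) = -2 + 0 = -2)
K(j) = 2*j*(-217 + j) (K(j) = (2*j)*(-217 + j) = 2*j*(-217 + j))
d = -5852 (d = -44*(31 + 102) = -44*133 = -5852)
sqrt(d - K(h(-11, -4))) = sqrt(-5852 - 2*(-2)*(-217 - 2)) = sqrt(-5852 - 2*(-2)*(-219)) = sqrt(-5852 - 1*876) = sqrt(-5852 - 876) = sqrt(-6728) = 58*I*sqrt(2)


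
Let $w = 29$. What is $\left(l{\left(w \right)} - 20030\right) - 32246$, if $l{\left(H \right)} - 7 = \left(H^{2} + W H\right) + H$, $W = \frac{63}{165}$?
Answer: $- \frac{2826336}{55} \approx -51388.0$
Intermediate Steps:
$W = \frac{21}{55}$ ($W = 63 \cdot \frac{1}{165} = \frac{21}{55} \approx 0.38182$)
$l{\left(H \right)} = 7 + H^{2} + \frac{76 H}{55}$ ($l{\left(H \right)} = 7 + \left(\left(H^{2} + \frac{21 H}{55}\right) + H\right) = 7 + \left(H^{2} + \frac{76 H}{55}\right) = 7 + H^{2} + \frac{76 H}{55}$)
$\left(l{\left(w \right)} - 20030\right) - 32246 = \left(\left(7 + 29^{2} + \frac{76}{55} \cdot 29\right) - 20030\right) - 32246 = \left(\left(7 + 841 + \frac{2204}{55}\right) - 20030\right) - 32246 = \left(\frac{48844}{55} - 20030\right) - 32246 = - \frac{1052806}{55} - 32246 = - \frac{2826336}{55}$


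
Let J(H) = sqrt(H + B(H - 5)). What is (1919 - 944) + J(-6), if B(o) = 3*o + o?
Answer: 975 + 5*I*sqrt(2) ≈ 975.0 + 7.0711*I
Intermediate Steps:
B(o) = 4*o
J(H) = sqrt(-20 + 5*H) (J(H) = sqrt(H + 4*(H - 5)) = sqrt(H + 4*(-5 + H)) = sqrt(H + (-20 + 4*H)) = sqrt(-20 + 5*H))
(1919 - 944) + J(-6) = (1919 - 944) + sqrt(-20 + 5*(-6)) = 975 + sqrt(-20 - 30) = 975 + sqrt(-50) = 975 + 5*I*sqrt(2)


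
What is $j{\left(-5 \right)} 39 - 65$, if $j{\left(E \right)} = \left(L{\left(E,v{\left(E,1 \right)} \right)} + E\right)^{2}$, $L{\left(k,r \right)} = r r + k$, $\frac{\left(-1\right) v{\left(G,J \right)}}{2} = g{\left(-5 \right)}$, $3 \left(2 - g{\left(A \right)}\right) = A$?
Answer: $\frac{2016313}{27} \approx 74678.0$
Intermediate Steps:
$g{\left(A \right)} = 2 - \frac{A}{3}$
$v{\left(G,J \right)} = - \frac{22}{3}$ ($v{\left(G,J \right)} = - 2 \left(2 - - \frac{5}{3}\right) = - 2 \left(2 + \frac{5}{3}\right) = \left(-2\right) \frac{11}{3} = - \frac{22}{3}$)
$L{\left(k,r \right)} = k + r^{2}$ ($L{\left(k,r \right)} = r^{2} + k = k + r^{2}$)
$j{\left(E \right)} = \left(\frac{484}{9} + 2 E\right)^{2}$ ($j{\left(E \right)} = \left(\left(E + \left(- \frac{22}{3}\right)^{2}\right) + E\right)^{2} = \left(\left(E + \frac{484}{9}\right) + E\right)^{2} = \left(\left(\frac{484}{9} + E\right) + E\right)^{2} = \left(\frac{484}{9} + 2 E\right)^{2}$)
$j{\left(-5 \right)} 39 - 65 = \frac{4 \left(242 + 9 \left(-5\right)\right)^{2}}{81} \cdot 39 - 65 = \frac{4 \left(242 - 45\right)^{2}}{81} \cdot 39 - 65 = \frac{4 \cdot 197^{2}}{81} \cdot 39 - 65 = \frac{4}{81} \cdot 38809 \cdot 39 - 65 = \frac{155236}{81} \cdot 39 - 65 = \frac{2018068}{27} - 65 = \frac{2016313}{27}$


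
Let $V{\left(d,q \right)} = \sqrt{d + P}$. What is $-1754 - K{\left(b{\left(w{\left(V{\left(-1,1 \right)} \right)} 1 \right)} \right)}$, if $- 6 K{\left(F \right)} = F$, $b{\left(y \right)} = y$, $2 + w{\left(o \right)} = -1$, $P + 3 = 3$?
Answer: $- \frac{3509}{2} \approx -1754.5$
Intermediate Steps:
$P = 0$ ($P = -3 + 3 = 0$)
$V{\left(d,q \right)} = \sqrt{d}$ ($V{\left(d,q \right)} = \sqrt{d + 0} = \sqrt{d}$)
$w{\left(o \right)} = -3$ ($w{\left(o \right)} = -2 - 1 = -3$)
$K{\left(F \right)} = - \frac{F}{6}$
$-1754 - K{\left(b{\left(w{\left(V{\left(-1,1 \right)} \right)} 1 \right)} \right)} = -1754 - - \frac{\left(-3\right) 1}{6} = -1754 - \left(- \frac{1}{6}\right) \left(-3\right) = -1754 - \frac{1}{2} = - \frac{3509}{2}$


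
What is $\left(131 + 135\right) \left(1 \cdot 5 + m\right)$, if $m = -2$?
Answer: $798$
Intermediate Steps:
$\left(131 + 135\right) \left(1 \cdot 5 + m\right) = \left(131 + 135\right) \left(1 \cdot 5 - 2\right) = 266 \left(5 - 2\right) = 266 \cdot 3 = 798$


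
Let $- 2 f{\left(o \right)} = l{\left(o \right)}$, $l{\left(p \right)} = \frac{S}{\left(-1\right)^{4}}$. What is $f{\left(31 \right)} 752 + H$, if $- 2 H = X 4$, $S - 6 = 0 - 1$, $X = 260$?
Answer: $-2400$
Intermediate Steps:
$S = 5$ ($S = 6 + \left(0 - 1\right) = 6 - 1 = 5$)
$l{\left(p \right)} = 5$ ($l{\left(p \right)} = \frac{5}{\left(-1\right)^{4}} = \frac{5}{1} = 5 \cdot 1 = 5$)
$H = -520$ ($H = - \frac{260 \cdot 4}{2} = \left(- \frac{1}{2}\right) 1040 = -520$)
$f{\left(o \right)} = - \frac{5}{2}$ ($f{\left(o \right)} = \left(- \frac{1}{2}\right) 5 = - \frac{5}{2}$)
$f{\left(31 \right)} 752 + H = \left(- \frac{5}{2}\right) 752 - 520 = -1880 - 520 = -2400$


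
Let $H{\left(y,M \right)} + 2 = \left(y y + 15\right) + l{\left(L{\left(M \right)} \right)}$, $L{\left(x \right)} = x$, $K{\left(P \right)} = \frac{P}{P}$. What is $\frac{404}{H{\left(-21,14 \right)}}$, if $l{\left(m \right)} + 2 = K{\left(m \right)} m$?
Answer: $\frac{202}{233} \approx 0.86695$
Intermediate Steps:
$K{\left(P \right)} = 1$
$l{\left(m \right)} = -2 + m$ ($l{\left(m \right)} = -2 + 1 m = -2 + m$)
$H{\left(y,M \right)} = 11 + M + y^{2}$ ($H{\left(y,M \right)} = -2 + \left(\left(y y + 15\right) + \left(-2 + M\right)\right) = -2 + \left(\left(y^{2} + 15\right) + \left(-2 + M\right)\right) = -2 + \left(\left(15 + y^{2}\right) + \left(-2 + M\right)\right) = -2 + \left(13 + M + y^{2}\right) = 11 + M + y^{2}$)
$\frac{404}{H{\left(-21,14 \right)}} = \frac{404}{11 + 14 + \left(-21\right)^{2}} = \frac{404}{11 + 14 + 441} = \frac{404}{466} = 404 \cdot \frac{1}{466} = \frac{202}{233}$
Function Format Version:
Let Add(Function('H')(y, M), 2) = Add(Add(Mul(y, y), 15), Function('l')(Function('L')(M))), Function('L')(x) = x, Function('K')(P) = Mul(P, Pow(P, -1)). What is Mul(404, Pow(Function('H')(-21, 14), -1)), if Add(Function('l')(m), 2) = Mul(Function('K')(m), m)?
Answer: Rational(202, 233) ≈ 0.86695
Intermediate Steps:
Function('K')(P) = 1
Function('l')(m) = Add(-2, m) (Function('l')(m) = Add(-2, Mul(1, m)) = Add(-2, m))
Function('H')(y, M) = Add(11, M, Pow(y, 2)) (Function('H')(y, M) = Add(-2, Add(Add(Mul(y, y), 15), Add(-2, M))) = Add(-2, Add(Add(Pow(y, 2), 15), Add(-2, M))) = Add(-2, Add(Add(15, Pow(y, 2)), Add(-2, M))) = Add(-2, Add(13, M, Pow(y, 2))) = Add(11, M, Pow(y, 2)))
Mul(404, Pow(Function('H')(-21, 14), -1)) = Mul(404, Pow(Add(11, 14, Pow(-21, 2)), -1)) = Mul(404, Pow(Add(11, 14, 441), -1)) = Mul(404, Pow(466, -1)) = Mul(404, Rational(1, 466)) = Rational(202, 233)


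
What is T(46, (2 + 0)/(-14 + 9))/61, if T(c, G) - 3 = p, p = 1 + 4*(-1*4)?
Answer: -12/61 ≈ -0.19672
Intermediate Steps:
p = -15 (p = 1 + 4*(-4) = 1 - 16 = -15)
T(c, G) = -12 (T(c, G) = 3 - 15 = -12)
T(46, (2 + 0)/(-14 + 9))/61 = -12/61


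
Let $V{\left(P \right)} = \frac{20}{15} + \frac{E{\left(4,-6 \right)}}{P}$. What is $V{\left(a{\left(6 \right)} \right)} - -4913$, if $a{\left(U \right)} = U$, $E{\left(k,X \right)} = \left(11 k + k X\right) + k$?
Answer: $\frac{14755}{3} \approx 4918.3$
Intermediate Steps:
$E{\left(k,X \right)} = 12 k + X k$ ($E{\left(k,X \right)} = \left(11 k + X k\right) + k = 12 k + X k$)
$V{\left(P \right)} = \frac{4}{3} + \frac{24}{P}$ ($V{\left(P \right)} = \frac{20}{15} + \frac{4 \left(12 - 6\right)}{P} = 20 \cdot \frac{1}{15} + \frac{4 \cdot 6}{P} = \frac{4}{3} + \frac{24}{P}$)
$V{\left(a{\left(6 \right)} \right)} - -4913 = \left(\frac{4}{3} + \frac{24}{6}\right) - -4913 = \left(\frac{4}{3} + 24 \cdot \frac{1}{6}\right) + 4913 = \left(\frac{4}{3} + 4\right) + 4913 = \frac{16}{3} + 4913 = \frac{14755}{3}$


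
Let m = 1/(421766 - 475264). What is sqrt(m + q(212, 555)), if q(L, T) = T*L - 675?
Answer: sqrt(334815281874442)/53498 ≈ 342.03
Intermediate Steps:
q(L, T) = -675 + L*T (q(L, T) = L*T - 675 = -675 + L*T)
m = -1/53498 (m = 1/(-53498) = -1/53498 ≈ -1.8692e-5)
sqrt(m + q(212, 555)) = sqrt(-1/53498 + (-675 + 212*555)) = sqrt(-1/53498 + (-675 + 117660)) = sqrt(-1/53498 + 116985) = sqrt(6258463529/53498) = sqrt(334815281874442)/53498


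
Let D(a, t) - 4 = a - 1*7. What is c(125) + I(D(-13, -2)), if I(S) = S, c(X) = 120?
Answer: 104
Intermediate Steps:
D(a, t) = -3 + a (D(a, t) = 4 + (a - 1*7) = 4 + (a - 7) = 4 + (-7 + a) = -3 + a)
c(125) + I(D(-13, -2)) = 120 + (-3 - 13) = 120 - 16 = 104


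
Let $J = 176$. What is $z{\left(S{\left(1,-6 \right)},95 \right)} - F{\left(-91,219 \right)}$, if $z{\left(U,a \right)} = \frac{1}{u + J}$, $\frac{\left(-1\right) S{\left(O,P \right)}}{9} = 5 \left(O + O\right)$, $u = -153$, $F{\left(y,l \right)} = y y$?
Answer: $- \frac{190462}{23} \approx -8281.0$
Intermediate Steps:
$F{\left(y,l \right)} = y^{2}$
$S{\left(O,P \right)} = - 90 O$ ($S{\left(O,P \right)} = - 9 \cdot 5 \left(O + O\right) = - 9 \cdot 5 \cdot 2 O = - 9 \cdot 10 O = - 90 O$)
$z{\left(U,a \right)} = \frac{1}{23}$ ($z{\left(U,a \right)} = \frac{1}{-153 + 176} = \frac{1}{23}$)
$z{\left(S{\left(1,-6 \right)},95 \right)} - F{\left(-91,219 \right)} = \frac{1}{23} - \left(-91\right)^{2} = \frac{1}{23} - 8281 = - \frac{190462}{23}$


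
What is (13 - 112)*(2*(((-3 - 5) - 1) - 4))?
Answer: 2574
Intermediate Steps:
(13 - 112)*(2*(((-3 - 5) - 1) - 4)) = -198*((-8 - 1) - 4) = -198*(-9 - 4) = -198*(-13) = -99*(-26) = 2574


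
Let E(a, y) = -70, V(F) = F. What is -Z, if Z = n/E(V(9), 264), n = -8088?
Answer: -4044/35 ≈ -115.54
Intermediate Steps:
Z = 4044/35 (Z = -8088/(-70) = -8088*(-1/70) = 4044/35 ≈ 115.54)
-Z = -1*4044/35 = -4044/35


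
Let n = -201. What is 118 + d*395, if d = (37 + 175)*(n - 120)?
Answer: -26880422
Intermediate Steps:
d = -68052 (d = (37 + 175)*(-201 - 120) = 212*(-321) = -68052)
118 + d*395 = 118 - 68052*395 = 118 - 26880540 = -26880422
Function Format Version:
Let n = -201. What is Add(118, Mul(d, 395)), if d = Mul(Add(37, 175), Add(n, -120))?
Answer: -26880422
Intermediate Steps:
d = -68052 (d = Mul(Add(37, 175), Add(-201, -120)) = Mul(212, -321) = -68052)
Add(118, Mul(d, 395)) = Add(118, Mul(-68052, 395)) = Add(118, -26880540) = -26880422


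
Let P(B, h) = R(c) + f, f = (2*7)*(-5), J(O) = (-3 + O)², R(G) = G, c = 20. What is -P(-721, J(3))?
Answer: 50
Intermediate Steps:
f = -70 (f = 14*(-5) = -70)
P(B, h) = -50 (P(B, h) = 20 - 70 = -50)
-P(-721, J(3)) = -1*(-50) = 50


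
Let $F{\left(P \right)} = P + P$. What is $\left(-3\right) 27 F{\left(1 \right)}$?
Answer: $-162$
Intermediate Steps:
$F{\left(P \right)} = 2 P$
$\left(-3\right) 27 F{\left(1 \right)} = \left(-3\right) 27 \cdot 2 \cdot 1 = \left(-81\right) 2 = -162$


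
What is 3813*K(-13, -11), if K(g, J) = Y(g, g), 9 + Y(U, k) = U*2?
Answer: -133455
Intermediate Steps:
Y(U, k) = -9 + 2*U (Y(U, k) = -9 + U*2 = -9 + 2*U)
K(g, J) = -9 + 2*g
3813*K(-13, -11) = 3813*(-9 + 2*(-13)) = 3813*(-9 - 26) = 3813*(-35) = -133455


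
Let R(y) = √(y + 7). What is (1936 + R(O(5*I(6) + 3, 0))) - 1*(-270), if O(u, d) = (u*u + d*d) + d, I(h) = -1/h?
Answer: 2206 + √421/6 ≈ 2209.4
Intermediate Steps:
O(u, d) = d + d² + u² (O(u, d) = (u² + d²) + d = (d² + u²) + d = d + d² + u²)
R(y) = √(7 + y)
(1936 + R(O(5*I(6) + 3, 0))) - 1*(-270) = (1936 + √(7 + (0 + 0² + (5*(-1/6) + 3)²))) - 1*(-270) = (1936 + √(7 + (0 + 0 + (5*(-1*⅙) + 3)²))) + 270 = (1936 + √(7 + (0 + 0 + (5*(-⅙) + 3)²))) + 270 = (1936 + √(7 + (0 + 0 + (-⅚ + 3)²))) + 270 = (1936 + √(7 + (0 + 0 + (13/6)²))) + 270 = (1936 + √(7 + (0 + 0 + 169/36))) + 270 = (1936 + √(7 + 169/36)) + 270 = (1936 + √(421/36)) + 270 = (1936 + √421/6) + 270 = 2206 + √421/6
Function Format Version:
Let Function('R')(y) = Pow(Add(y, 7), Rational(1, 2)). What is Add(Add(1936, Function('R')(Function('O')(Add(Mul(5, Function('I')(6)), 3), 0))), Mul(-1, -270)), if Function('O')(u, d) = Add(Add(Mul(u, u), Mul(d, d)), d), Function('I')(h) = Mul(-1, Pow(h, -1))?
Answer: Add(2206, Mul(Rational(1, 6), Pow(421, Rational(1, 2)))) ≈ 2209.4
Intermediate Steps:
Function('O')(u, d) = Add(d, Pow(d, 2), Pow(u, 2)) (Function('O')(u, d) = Add(Add(Pow(u, 2), Pow(d, 2)), d) = Add(Add(Pow(d, 2), Pow(u, 2)), d) = Add(d, Pow(d, 2), Pow(u, 2)))
Function('R')(y) = Pow(Add(7, y), Rational(1, 2))
Add(Add(1936, Function('R')(Function('O')(Add(Mul(5, Function('I')(6)), 3), 0))), Mul(-1, -270)) = Add(Add(1936, Pow(Add(7, Add(0, Pow(0, 2), Pow(Add(Mul(5, Mul(-1, Pow(6, -1))), 3), 2))), Rational(1, 2))), Mul(-1, -270)) = Add(Add(1936, Pow(Add(7, Add(0, 0, Pow(Add(Mul(5, Mul(-1, Rational(1, 6))), 3), 2))), Rational(1, 2))), 270) = Add(Add(1936, Pow(Add(7, Add(0, 0, Pow(Add(Mul(5, Rational(-1, 6)), 3), 2))), Rational(1, 2))), 270) = Add(Add(1936, Pow(Add(7, Add(0, 0, Pow(Add(Rational(-5, 6), 3), 2))), Rational(1, 2))), 270) = Add(Add(1936, Pow(Add(7, Add(0, 0, Pow(Rational(13, 6), 2))), Rational(1, 2))), 270) = Add(Add(1936, Pow(Add(7, Add(0, 0, Rational(169, 36))), Rational(1, 2))), 270) = Add(Add(1936, Pow(Add(7, Rational(169, 36)), Rational(1, 2))), 270) = Add(Add(1936, Pow(Rational(421, 36), Rational(1, 2))), 270) = Add(Add(1936, Mul(Rational(1, 6), Pow(421, Rational(1, 2)))), 270) = Add(2206, Mul(Rational(1, 6), Pow(421, Rational(1, 2))))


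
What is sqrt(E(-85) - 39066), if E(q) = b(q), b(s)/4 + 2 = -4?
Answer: I*sqrt(39090) ≈ 197.71*I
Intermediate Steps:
b(s) = -24 (b(s) = -8 + 4*(-4) = -8 - 16 = -24)
E(q) = -24
sqrt(E(-85) - 39066) = sqrt(-24 - 39066) = sqrt(-39090) = I*sqrt(39090)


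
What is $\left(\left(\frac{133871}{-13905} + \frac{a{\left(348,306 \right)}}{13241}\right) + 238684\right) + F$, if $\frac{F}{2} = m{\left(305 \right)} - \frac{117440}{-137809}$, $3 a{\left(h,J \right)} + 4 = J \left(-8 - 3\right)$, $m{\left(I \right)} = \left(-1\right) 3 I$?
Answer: $\frac{6009459323712372881}{25372856313945} \approx 2.3685 \cdot 10^{5}$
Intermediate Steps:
$m{\left(I \right)} = - 3 I$
$a{\left(h,J \right)} = - \frac{4}{3} - \frac{11 J}{3}$ ($a{\left(h,J \right)} = - \frac{4}{3} + \frac{J \left(-8 - 3\right)}{3} = - \frac{4}{3} + \frac{J \left(-11\right)}{3} = - \frac{4}{3} + \frac{\left(-11\right) J}{3} = - \frac{4}{3} - \frac{11 J}{3}$)
$F = - \frac{251955590}{137809}$ ($F = 2 \left(\left(-3\right) 305 - \frac{117440}{-137809}\right) = 2 \left(-915 - - \frac{117440}{137809}\right) = 2 \left(-915 + \frac{117440}{137809}\right) = 2 \left(- \frac{125977795}{137809}\right) = - \frac{251955590}{137809} \approx -1828.3$)
$\left(\left(\frac{133871}{-13905} + \frac{a{\left(348,306 \right)}}{13241}\right) + 238684\right) + F = \left(\left(\frac{133871}{-13905} + \frac{- \frac{4}{3} - 1122}{13241}\right) + 238684\right) - \frac{251955590}{137809} = \left(\left(133871 \left(- \frac{1}{13905}\right) + \left(- \frac{4}{3} - 1122\right) \frac{1}{13241}\right) + 238684\right) - \frac{251955590}{137809} = \left(\left(- \frac{133871}{13905} - \frac{3370}{39723}\right) + 238684\right) - \frac{251955590}{137809} = \left(- \frac{1788205861}{184116105} + 238684\right) - \frac{251955590}{137809} = \frac{43943780199959}{184116105} - \frac{251955590}{137809} = \frac{6009459323712372881}{25372856313945}$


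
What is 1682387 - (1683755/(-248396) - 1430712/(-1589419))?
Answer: 664217661944802981/394805321924 ≈ 1.6824e+6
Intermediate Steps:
1682387 - (1683755/(-248396) - 1430712/(-1589419)) = 1682387 - (1683755*(-1/248396) - 1430712*(-1/1589419)) = 1682387 - (-1683755/248396 + 1430712/1589419) = 1682387 - 1*(-2320809050393/394805321924) = 1682387 + 2320809050393/394805321924 = 664217661944802981/394805321924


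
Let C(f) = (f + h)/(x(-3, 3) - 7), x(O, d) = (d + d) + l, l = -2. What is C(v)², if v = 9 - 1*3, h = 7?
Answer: 169/9 ≈ 18.778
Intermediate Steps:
x(O, d) = -2 + 2*d (x(O, d) = (d + d) - 2 = 2*d - 2 = -2 + 2*d)
v = 6 (v = 9 - 3 = 6)
C(f) = -7/3 - f/3 (C(f) = (f + 7)/((-2 + 2*3) - 7) = (7 + f)/((-2 + 6) - 7) = (7 + f)/(4 - 7) = (7 + f)/(-3) = (7 + f)*(-⅓) = -7/3 - f/3)
C(v)² = (-7/3 - ⅓*6)² = (-7/3 - 2)² = (-13/3)² = 169/9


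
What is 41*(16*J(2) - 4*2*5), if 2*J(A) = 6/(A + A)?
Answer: -1148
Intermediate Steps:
J(A) = 3/(2*A) (J(A) = (6/(A + A))/2 = (6/((2*A)))/2 = (6*(1/(2*A)))/2 = (3/A)/2 = 3/(2*A))
41*(16*J(2) - 4*2*5) = 41*(16*((3/2)/2) - 4*2*5) = 41*(16*((3/2)*(½)) - 8*5) = 41*(16*(¾) - 40) = 41*(12 - 40) = 41*(-28) = -1148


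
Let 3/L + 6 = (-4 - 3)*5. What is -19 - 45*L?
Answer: -644/41 ≈ -15.707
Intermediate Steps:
L = -3/41 (L = 3/(-6 + (-4 - 3)*5) = 3/(-6 - 7*5) = 3/(-6 - 35) = 3/(-41) = 3*(-1/41) = -3/41 ≈ -0.073171)
-19 - 45*L = -19 - 45*(-3/41) = -19 + 135/41 = -644/41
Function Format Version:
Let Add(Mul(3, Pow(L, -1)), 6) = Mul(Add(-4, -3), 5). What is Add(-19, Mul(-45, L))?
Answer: Rational(-644, 41) ≈ -15.707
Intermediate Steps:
L = Rational(-3, 41) (L = Mul(3, Pow(Add(-6, Mul(Add(-4, -3), 5)), -1)) = Mul(3, Pow(Add(-6, Mul(-7, 5)), -1)) = Mul(3, Pow(Add(-6, -35), -1)) = Mul(3, Pow(-41, -1)) = Mul(3, Rational(-1, 41)) = Rational(-3, 41) ≈ -0.073171)
Add(-19, Mul(-45, L)) = Add(-19, Mul(-45, Rational(-3, 41))) = Add(-19, Rational(135, 41)) = Rational(-644, 41)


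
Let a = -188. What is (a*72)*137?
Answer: -1854432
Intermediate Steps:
(a*72)*137 = -188*72*137 = -13536*137 = -1854432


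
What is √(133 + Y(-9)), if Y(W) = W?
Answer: 2*√31 ≈ 11.136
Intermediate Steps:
√(133 + Y(-9)) = √(133 - 9) = √124 = 2*√31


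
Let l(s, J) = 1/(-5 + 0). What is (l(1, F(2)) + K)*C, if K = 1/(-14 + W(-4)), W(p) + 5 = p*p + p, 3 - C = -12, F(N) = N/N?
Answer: -36/7 ≈ -5.1429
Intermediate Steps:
F(N) = 1
l(s, J) = -⅕ (l(s, J) = 1/(-5) = -⅕)
C = 15 (C = 3 - 1*(-12) = 3 + 12 = 15)
W(p) = -5 + p + p² (W(p) = -5 + (p*p + p) = -5 + (p² + p) = -5 + (p + p²) = -5 + p + p²)
K = -⅐ (K = 1/(-14 + (-5 - 4 + (-4)²)) = 1/(-14 + (-5 - 4 + 16)) = 1/(-14 + 7) = 1/(-7) = -⅐ ≈ -0.14286)
(l(1, F(2)) + K)*C = (-⅕ - ⅐)*15 = -12/35*15 = -36/7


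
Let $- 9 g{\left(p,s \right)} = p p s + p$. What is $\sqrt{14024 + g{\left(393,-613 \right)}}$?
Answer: $\frac{758 \sqrt{165}}{3} \approx 3245.6$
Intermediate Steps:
$g{\left(p,s \right)} = - \frac{p}{9} - \frac{s p^{2}}{9}$ ($g{\left(p,s \right)} = - \frac{p p s + p}{9} = - \frac{p^{2} s + p}{9} = - \frac{s p^{2} + p}{9} = - \frac{p + s p^{2}}{9} = - \frac{p}{9} - \frac{s p^{2}}{9}$)
$\sqrt{14024 + g{\left(393,-613 \right)}} = \sqrt{14024 - \frac{131 \left(1 + 393 \left(-613\right)\right)}{3}} = \sqrt{14024 - \frac{131 \left(1 - 240909\right)}{3}} = \sqrt{14024 - \frac{131}{3} \left(-240908\right)} = \sqrt{14024 + \frac{31558948}{3}} = \sqrt{\frac{31601020}{3}} = \frac{758 \sqrt{165}}{3}$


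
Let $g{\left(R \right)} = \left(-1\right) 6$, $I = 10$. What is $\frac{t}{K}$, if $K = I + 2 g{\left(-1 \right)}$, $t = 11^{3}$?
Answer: $- \frac{1331}{2} \approx -665.5$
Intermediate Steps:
$g{\left(R \right)} = -6$
$t = 1331$
$K = -2$ ($K = 10 + 2 \left(-6\right) = 10 - 12 = -2$)
$\frac{t}{K} = \frac{1331}{-2} = 1331 \left(- \frac{1}{2}\right) = - \frac{1331}{2}$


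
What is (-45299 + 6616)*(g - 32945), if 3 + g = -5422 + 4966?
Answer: 1292166932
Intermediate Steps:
g = -459 (g = -3 + (-5422 + 4966) = -3 - 456 = -459)
(-45299 + 6616)*(g - 32945) = (-45299 + 6616)*(-459 - 32945) = -38683*(-33404) = 1292166932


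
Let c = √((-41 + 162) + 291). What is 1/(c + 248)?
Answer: 62/15273 - √103/30546 ≈ 0.0037272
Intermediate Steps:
c = 2*√103 (c = √(121 + 291) = √412 = 2*√103 ≈ 20.298)
1/(c + 248) = 1/(2*√103 + 248) = 1/(248 + 2*√103)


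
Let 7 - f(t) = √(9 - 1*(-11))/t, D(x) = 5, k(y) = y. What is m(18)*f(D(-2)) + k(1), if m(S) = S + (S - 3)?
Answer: 232 - 66*√5/5 ≈ 202.48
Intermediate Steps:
m(S) = -3 + 2*S (m(S) = S + (-3 + S) = -3 + 2*S)
f(t) = 7 - 2*√5/t (f(t) = 7 - √(9 - 1*(-11))/t = 7 - √(9 + 11)/t = 7 - √20/t = 7 - 2*√5/t)
m(18)*f(D(-2)) + k(1) = (-3 + 2*18)*(7 - 2*√5/5) + 1 = (-3 + 36)*(7 - 2*√5*⅕) + 1 = 33*(7 - 2*√5/5) + 1 = (231 - 66*√5/5) + 1 = 232 - 66*√5/5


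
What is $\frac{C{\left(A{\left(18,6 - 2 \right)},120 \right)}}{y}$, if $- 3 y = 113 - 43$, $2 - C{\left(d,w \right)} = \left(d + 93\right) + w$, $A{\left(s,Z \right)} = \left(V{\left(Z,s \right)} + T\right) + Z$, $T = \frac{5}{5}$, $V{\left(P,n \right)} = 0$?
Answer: $\frac{324}{35} \approx 9.2571$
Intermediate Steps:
$T = 1$ ($T = 5 \cdot \frac{1}{5} = 1$)
$A{\left(s,Z \right)} = 1 + Z$ ($A{\left(s,Z \right)} = \left(0 + 1\right) + Z = 1 + Z$)
$C{\left(d,w \right)} = -91 - d - w$ ($C{\left(d,w \right)} = 2 - \left(\left(d + 93\right) + w\right) = 2 - \left(\left(93 + d\right) + w\right) = 2 - \left(93 + d + w\right) = -91 - d - w$)
$y = - \frac{70}{3}$ ($y = - \frac{113 - 43}{3} = \left(- \frac{1}{3}\right) 70 = - \frac{70}{3} \approx -23.333$)
$\frac{C{\left(A{\left(18,6 - 2 \right)},120 \right)}}{y} = \frac{-91 - \left(1 + \left(6 - 2\right)\right) - 120}{- \frac{70}{3}} = \left(-91 - \left(1 + 4\right) - 120\right) \left(- \frac{3}{70}\right) = \left(-91 - 5 - 120\right) \left(- \frac{3}{70}\right) = \left(-216\right) \left(- \frac{3}{70}\right) = \frac{324}{35}$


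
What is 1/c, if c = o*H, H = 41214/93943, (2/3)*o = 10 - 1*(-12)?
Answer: 93943/1360062 ≈ 0.069073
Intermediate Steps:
o = 33 (o = 3*(10 - 1*(-12))/2 = 3*(10 + 12)/2 = (3/2)*22 = 33)
H = 41214/93943 (H = 41214*(1/93943) = 41214/93943 ≈ 0.43871)
c = 1360062/93943 (c = 33*(41214/93943) = 1360062/93943 ≈ 14.478)
1/c = 1/(1360062/93943) = 93943/1360062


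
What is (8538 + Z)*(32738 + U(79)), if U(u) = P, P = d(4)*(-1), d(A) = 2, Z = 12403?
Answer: 685524576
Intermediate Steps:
P = -2 (P = 2*(-1) = -2)
U(u) = -2
(8538 + Z)*(32738 + U(79)) = (8538 + 12403)*(32738 - 2) = 20941*32736 = 685524576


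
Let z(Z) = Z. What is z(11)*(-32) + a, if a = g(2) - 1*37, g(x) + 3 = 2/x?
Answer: -391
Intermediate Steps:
g(x) = -3 + 2/x
a = -39 (a = (-3 + 2/2) - 1*37 = (-3 + 2*(½)) - 37 = (-3 + 1) - 37 = -2 - 37 = -39)
z(11)*(-32) + a = 11*(-32) - 39 = -352 - 39 = -391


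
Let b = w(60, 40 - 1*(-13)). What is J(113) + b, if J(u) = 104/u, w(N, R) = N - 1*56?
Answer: 556/113 ≈ 4.9204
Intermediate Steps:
w(N, R) = -56 + N (w(N, R) = N - 56 = -56 + N)
b = 4 (b = -56 + 60 = 4)
J(113) + b = 104/113 + 4 = 556/113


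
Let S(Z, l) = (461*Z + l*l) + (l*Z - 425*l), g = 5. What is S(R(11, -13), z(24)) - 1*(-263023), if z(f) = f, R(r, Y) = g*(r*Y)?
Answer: -93376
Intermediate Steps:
R(r, Y) = 5*Y*r (R(r, Y) = 5*(r*Y) = 5*(Y*r) = 5*Y*r)
S(Z, l) = l**2 - 425*l + 461*Z + Z*l (S(Z, l) = (461*Z + l**2) + (Z*l - 425*l) = (l**2 + 461*Z) + (-425*l + Z*l) = l**2 - 425*l + 461*Z + Z*l)
S(R(11, -13), z(24)) - 1*(-263023) = (24**2 - 425*24 + 461*(5*(-13)*11) + (5*(-13)*11)*24) - 1*(-263023) = (576 - 10200 + 461*(-715) - 715*24) + 263023 = (576 - 10200 - 329615 - 17160) + 263023 = -356399 + 263023 = -93376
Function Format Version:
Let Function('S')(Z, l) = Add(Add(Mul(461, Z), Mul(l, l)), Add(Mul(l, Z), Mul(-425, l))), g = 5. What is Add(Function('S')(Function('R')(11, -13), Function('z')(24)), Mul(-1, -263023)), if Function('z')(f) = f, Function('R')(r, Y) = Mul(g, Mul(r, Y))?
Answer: -93376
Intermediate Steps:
Function('R')(r, Y) = Mul(5, Y, r) (Function('R')(r, Y) = Mul(5, Mul(r, Y)) = Mul(5, Mul(Y, r)) = Mul(5, Y, r))
Function('S')(Z, l) = Add(Pow(l, 2), Mul(-425, l), Mul(461, Z), Mul(Z, l)) (Function('S')(Z, l) = Add(Add(Mul(461, Z), Pow(l, 2)), Add(Mul(Z, l), Mul(-425, l))) = Add(Add(Pow(l, 2), Mul(461, Z)), Add(Mul(-425, l), Mul(Z, l))) = Add(Pow(l, 2), Mul(-425, l), Mul(461, Z), Mul(Z, l)))
Add(Function('S')(Function('R')(11, -13), Function('z')(24)), Mul(-1, -263023)) = Add(Add(Pow(24, 2), Mul(-425, 24), Mul(461, Mul(5, -13, 11)), Mul(Mul(5, -13, 11), 24)), Mul(-1, -263023)) = Add(Add(576, -10200, Mul(461, -715), Mul(-715, 24)), 263023) = Add(Add(576, -10200, -329615, -17160), 263023) = Add(-356399, 263023) = -93376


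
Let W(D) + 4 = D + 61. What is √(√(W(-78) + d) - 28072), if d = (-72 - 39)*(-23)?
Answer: √(-28072 + 2*√633) ≈ 167.4*I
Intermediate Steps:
W(D) = 57 + D (W(D) = -4 + (D + 61) = -4 + (61 + D) = 57 + D)
d = 2553 (d = -111*(-23) = 2553)
√(√(W(-78) + d) - 28072) = √(√((57 - 78) + 2553) - 28072) = √(√(-21 + 2553) - 28072) = √(√2532 - 28072) = √(2*√633 - 28072) = √(-28072 + 2*√633)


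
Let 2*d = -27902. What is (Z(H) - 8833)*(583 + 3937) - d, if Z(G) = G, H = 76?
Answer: -39567689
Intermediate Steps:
d = -13951 (d = (1/2)*(-27902) = -13951)
(Z(H) - 8833)*(583 + 3937) - d = (76 - 8833)*(583 + 3937) - 1*(-13951) = -8757*4520 + 13951 = -39581640 + 13951 = -39567689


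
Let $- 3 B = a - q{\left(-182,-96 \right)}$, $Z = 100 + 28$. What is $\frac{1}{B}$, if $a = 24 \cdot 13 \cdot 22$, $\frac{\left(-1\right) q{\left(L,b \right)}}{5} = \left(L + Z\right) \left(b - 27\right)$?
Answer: $- \frac{1}{13358} \approx -7.4861 \cdot 10^{-5}$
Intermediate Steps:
$Z = 128$
$q{\left(L,b \right)} = - 5 \left(-27 + b\right) \left(128 + L\right)$ ($q{\left(L,b \right)} = - 5 \left(L + 128\right) \left(b - 27\right) = - 5 \left(128 + L\right) \left(-27 + b\right) = - 5 \left(-27 + b\right) \left(128 + L\right)$)
$a = 6864$ ($a = 312 \cdot 22 = 6864$)
$B = -13358$ ($B = - \frac{6864 - \left(17280 - -61440 + 135 \left(-182\right) - \left(-910\right) \left(-96\right)\right)}{3} = - \frac{6864 - \left(17280 + 61440 - 24570 - 87360\right)}{3} = - \frac{6864 - -33210}{3} = - \frac{6864 + 33210}{3} = \left(- \frac{1}{3}\right) 40074 = -13358$)
$\frac{1}{B} = \frac{1}{-13358} = - \frac{1}{13358}$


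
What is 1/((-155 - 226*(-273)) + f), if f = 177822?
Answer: 1/239365 ≈ 4.1777e-6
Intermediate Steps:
1/((-155 - 226*(-273)) + f) = 1/((-155 - 226*(-273)) + 177822) = 1/((-155 + 61698) + 177822) = 1/(61543 + 177822) = 1/239365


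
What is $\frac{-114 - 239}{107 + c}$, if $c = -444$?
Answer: $\frac{353}{337} \approx 1.0475$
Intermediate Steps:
$\frac{-114 - 239}{107 + c} = \frac{-114 - 239}{107 - 444} = - \frac{353}{-337} = \left(-353\right) \left(- \frac{1}{337}\right) = \frac{353}{337}$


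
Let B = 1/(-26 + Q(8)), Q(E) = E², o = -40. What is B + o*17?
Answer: -25839/38 ≈ -679.97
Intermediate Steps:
B = 1/38 (B = 1/(-26 + 8²) = 1/(-26 + 64) = 1/38 ≈ 0.026316)
B + o*17 = 1/38 - 40*17 = 1/38 - 680 = -25839/38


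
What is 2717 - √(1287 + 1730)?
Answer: 2717 - √3017 ≈ 2662.1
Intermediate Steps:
2717 - √(1287 + 1730) = 2717 - √3017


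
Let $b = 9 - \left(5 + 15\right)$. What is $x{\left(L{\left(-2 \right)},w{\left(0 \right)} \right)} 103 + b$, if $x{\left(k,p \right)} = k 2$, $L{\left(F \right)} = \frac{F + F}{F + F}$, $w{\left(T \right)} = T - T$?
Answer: $195$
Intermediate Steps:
$w{\left(T \right)} = 0$
$L{\left(F \right)} = 1$ ($L{\left(F \right)} = \frac{2 F}{2 F} = 2 F \frac{1}{2 F} = 1$)
$b = -11$ ($b = 9 - 20 = -11$)
$x{\left(k,p \right)} = 2 k$
$x{\left(L{\left(-2 \right)},w{\left(0 \right)} \right)} 103 + b = 2 \cdot 1 \cdot 103 - 11 = 2 \cdot 103 - 11 = 206 - 11 = 195$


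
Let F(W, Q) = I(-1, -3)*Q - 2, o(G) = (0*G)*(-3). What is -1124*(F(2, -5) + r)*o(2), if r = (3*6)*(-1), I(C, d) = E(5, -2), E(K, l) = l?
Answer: 0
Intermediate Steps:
I(C, d) = -2
o(G) = 0 (o(G) = 0*(-3) = 0)
r = -18 (r = 18*(-1) = -18)
F(W, Q) = -2 - 2*Q (F(W, Q) = -2*Q - 2 = -2 - 2*Q)
-1124*(F(2, -5) + r)*o(2) = -1124*((-2 - 2*(-5)) - 18)*0 = -1124*((-2 + 10) - 18)*0 = -1124*(8 - 18)*0 = -(-11240)*0 = -1124*0 = 0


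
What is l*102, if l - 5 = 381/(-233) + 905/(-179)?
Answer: -7193958/41707 ≈ -172.49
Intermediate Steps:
l = -70529/41707 (l = 5 + (381/(-233) + 905/(-179)) = 5 + (381*(-1/233) + 905*(-1/179)) = 5 + (-381/233 - 905/179) = 5 - 279064/41707 = -70529/41707 ≈ -1.6911)
l*102 = -70529/41707*102 = -7193958/41707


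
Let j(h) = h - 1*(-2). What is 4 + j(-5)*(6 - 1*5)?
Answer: 1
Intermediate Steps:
j(h) = 2 + h (j(h) = h + 2 = 2 + h)
4 + j(-5)*(6 - 1*5) = 4 + (2 - 5)*(6 - 1*5) = 4 - 3*(6 - 5) = 4 - 3*1 = 4 - 3 = 1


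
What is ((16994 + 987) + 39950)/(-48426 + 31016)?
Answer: -57931/17410 ≈ -3.3275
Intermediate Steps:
((16994 + 987) + 39950)/(-48426 + 31016) = (17981 + 39950)/(-17410) = 57931*(-1/17410) = -57931/17410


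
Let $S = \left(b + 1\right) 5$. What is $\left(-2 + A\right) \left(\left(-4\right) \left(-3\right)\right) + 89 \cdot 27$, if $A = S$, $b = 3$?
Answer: $2619$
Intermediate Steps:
$S = 20$ ($S = \left(3 + 1\right) 5 = 4 \cdot 5 = 20$)
$A = 20$
$\left(-2 + A\right) \left(\left(-4\right) \left(-3\right)\right) + 89 \cdot 27 = \left(-2 + 20\right) \left(\left(-4\right) \left(-3\right)\right) + 89 \cdot 27 = 18 \cdot 12 + 2403 = 216 + 2403 = 2619$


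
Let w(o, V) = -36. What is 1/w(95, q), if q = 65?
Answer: -1/36 ≈ -0.027778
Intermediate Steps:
1/w(95, q) = 1/(-36) = -1/36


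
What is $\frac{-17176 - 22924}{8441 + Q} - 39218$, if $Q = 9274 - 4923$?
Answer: $- \frac{125429189}{3198} \approx -39221.0$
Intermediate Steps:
$Q = 4351$
$\frac{-17176 - 22924}{8441 + Q} - 39218 = \frac{-17176 - 22924}{8441 + 4351} - 39218 = - \frac{40100}{12792} - 39218 = \left(-40100\right) \frac{1}{12792} - 39218 = - \frac{10025}{3198} - 39218 = - \frac{125429189}{3198}$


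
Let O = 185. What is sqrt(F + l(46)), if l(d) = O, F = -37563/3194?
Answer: sqrt(1767326438)/3194 ≈ 13.162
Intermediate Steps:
F = -37563/3194 (F = -37563*1/3194 = -37563/3194 ≈ -11.760)
l(d) = 185
sqrt(F + l(46)) = sqrt(-37563/3194 + 185) = sqrt(553327/3194) = sqrt(1767326438)/3194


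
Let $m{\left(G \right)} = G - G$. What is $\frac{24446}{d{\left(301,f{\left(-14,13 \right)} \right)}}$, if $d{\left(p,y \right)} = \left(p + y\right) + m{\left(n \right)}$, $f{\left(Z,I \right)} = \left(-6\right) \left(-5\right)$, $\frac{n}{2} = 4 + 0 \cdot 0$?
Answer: $\frac{24446}{331} \approx 73.855$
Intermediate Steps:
$n = 8$ ($n = 2 \left(4 + 0 \cdot 0\right) = 2 \left(4 + 0\right) = 2 \cdot 4 = 8$)
$m{\left(G \right)} = 0$
$f{\left(Z,I \right)} = 30$
$d{\left(p,y \right)} = p + y$ ($d{\left(p,y \right)} = \left(p + y\right) + 0 = p + y$)
$\frac{24446}{d{\left(301,f{\left(-14,13 \right)} \right)}} = \frac{24446}{301 + 30} = \frac{24446}{331}$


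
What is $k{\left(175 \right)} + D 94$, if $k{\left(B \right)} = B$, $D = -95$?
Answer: $-8755$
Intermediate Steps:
$k{\left(175 \right)} + D 94 = 175 - 8930 = -8755$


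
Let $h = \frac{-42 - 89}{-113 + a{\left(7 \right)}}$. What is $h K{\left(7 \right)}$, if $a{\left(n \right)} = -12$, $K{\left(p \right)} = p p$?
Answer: $\frac{6419}{125} \approx 51.352$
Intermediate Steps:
$K{\left(p \right)} = p^{2}$
$h = \frac{131}{125}$ ($h = \frac{-42 - 89}{-113 - 12} = - \frac{131}{-125} = \left(-131\right) \left(- \frac{1}{125}\right) = \frac{131}{125} \approx 1.048$)
$h K{\left(7 \right)} = \frac{131 \cdot 7^{2}}{125} = \frac{131}{125} \cdot 49 = \frac{6419}{125}$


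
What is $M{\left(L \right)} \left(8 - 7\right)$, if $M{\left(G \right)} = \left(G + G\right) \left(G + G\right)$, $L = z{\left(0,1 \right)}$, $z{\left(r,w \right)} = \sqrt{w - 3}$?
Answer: $-8$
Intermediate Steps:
$z{\left(r,w \right)} = \sqrt{-3 + w}$
$L = i \sqrt{2}$ ($L = \sqrt{-3 + 1} = \sqrt{-2} = i \sqrt{2} \approx 1.4142 i$)
$M{\left(G \right)} = 4 G^{2}$ ($M{\left(G \right)} = 2 G 2 G = 4 G^{2}$)
$M{\left(L \right)} \left(8 - 7\right) = 4 \left(i \sqrt{2}\right)^{2} \left(8 - 7\right) = 4 \left(-2\right) \left(8 - 7\right) = \left(-8\right) 1 = -8$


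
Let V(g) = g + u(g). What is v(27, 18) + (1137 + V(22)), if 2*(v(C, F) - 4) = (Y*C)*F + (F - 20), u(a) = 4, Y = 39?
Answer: 10643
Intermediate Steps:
V(g) = 4 + g (V(g) = g + 4 = 4 + g)
v(C, F) = -6 + F/2 + 39*C*F/2 (v(C, F) = 4 + ((39*C)*F + (F - 20))/2 = 4 + (39*C*F + (-20 + F))/2 = 4 + (-20 + F + 39*C*F)/2 = 4 + (-10 + F/2 + 39*C*F/2) = -6 + F/2 + 39*C*F/2)
v(27, 18) + (1137 + V(22)) = (-6 + (½)*18 + (39/2)*27*18) + (1137 + (4 + 22)) = (-6 + 9 + 9477) + (1137 + 26) = 9480 + 1163 = 10643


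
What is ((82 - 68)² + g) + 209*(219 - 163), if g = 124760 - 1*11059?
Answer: 125601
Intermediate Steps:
g = 113701 (g = 124760 - 11059 = 113701)
((82 - 68)² + g) + 209*(219 - 163) = ((82 - 68)² + 113701) + 209*(219 - 163) = (14² + 113701) + 209*56 = (196 + 113701) + 11704 = 113897 + 11704 = 125601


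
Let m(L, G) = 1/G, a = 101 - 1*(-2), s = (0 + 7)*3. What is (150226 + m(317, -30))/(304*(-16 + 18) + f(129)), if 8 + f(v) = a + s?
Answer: 4506779/21720 ≈ 207.49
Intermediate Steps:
s = 21 (s = 7*3 = 21)
a = 103 (a = 101 + 2 = 103)
f(v) = 116 (f(v) = -8 + (103 + 21) = -8 + 124 = 116)
(150226 + m(317, -30))/(304*(-16 + 18) + f(129)) = (150226 + 1/(-30))/(304*(-16 + 18) + 116) = (150226 - 1/30)/(304*2 + 116) = 4506779/(30*(608 + 116)) = (4506779/30)/724 = (4506779/30)*(1/724) = 4506779/21720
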